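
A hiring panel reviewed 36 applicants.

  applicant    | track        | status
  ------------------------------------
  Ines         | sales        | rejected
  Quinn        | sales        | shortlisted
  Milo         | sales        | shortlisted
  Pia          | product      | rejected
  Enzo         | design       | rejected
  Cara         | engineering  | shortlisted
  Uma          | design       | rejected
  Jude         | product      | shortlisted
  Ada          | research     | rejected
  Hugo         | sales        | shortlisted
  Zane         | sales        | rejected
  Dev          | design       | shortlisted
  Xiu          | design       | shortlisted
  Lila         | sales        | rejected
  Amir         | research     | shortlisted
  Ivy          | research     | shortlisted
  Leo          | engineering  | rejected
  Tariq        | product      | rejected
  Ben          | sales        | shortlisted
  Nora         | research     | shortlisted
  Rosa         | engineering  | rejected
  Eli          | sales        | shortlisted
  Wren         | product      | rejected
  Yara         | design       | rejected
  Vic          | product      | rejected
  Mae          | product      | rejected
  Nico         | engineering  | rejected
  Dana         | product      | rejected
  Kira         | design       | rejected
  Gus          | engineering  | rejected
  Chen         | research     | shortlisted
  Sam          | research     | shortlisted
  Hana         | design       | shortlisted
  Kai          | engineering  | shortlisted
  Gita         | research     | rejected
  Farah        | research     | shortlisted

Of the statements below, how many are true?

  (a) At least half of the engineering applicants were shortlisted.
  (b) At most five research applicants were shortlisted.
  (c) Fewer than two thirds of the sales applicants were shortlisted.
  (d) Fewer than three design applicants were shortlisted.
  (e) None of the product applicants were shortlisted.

(a) engineering: |A| = 6, |A ∩ B| = 2; needs |A ∩ B| ≥ |A ∖ B| — false.
(b) research: |A| = 8, |A ∩ B| = 6; needs |A ∩ B| ≤ 5 — false.
(c) sales: |A| = 8, |A ∩ B| = 5; needs |A ∩ B| / |A| < 2/3 — true.
(d) design: |A| = 7, |A ∩ B| = 3; needs |A ∩ B| < 3 — false.
(e) product: |A| = 7, |A ∩ B| = 1; needs A ∩ B = ∅ (|A ∩ B| = 0) — false.

1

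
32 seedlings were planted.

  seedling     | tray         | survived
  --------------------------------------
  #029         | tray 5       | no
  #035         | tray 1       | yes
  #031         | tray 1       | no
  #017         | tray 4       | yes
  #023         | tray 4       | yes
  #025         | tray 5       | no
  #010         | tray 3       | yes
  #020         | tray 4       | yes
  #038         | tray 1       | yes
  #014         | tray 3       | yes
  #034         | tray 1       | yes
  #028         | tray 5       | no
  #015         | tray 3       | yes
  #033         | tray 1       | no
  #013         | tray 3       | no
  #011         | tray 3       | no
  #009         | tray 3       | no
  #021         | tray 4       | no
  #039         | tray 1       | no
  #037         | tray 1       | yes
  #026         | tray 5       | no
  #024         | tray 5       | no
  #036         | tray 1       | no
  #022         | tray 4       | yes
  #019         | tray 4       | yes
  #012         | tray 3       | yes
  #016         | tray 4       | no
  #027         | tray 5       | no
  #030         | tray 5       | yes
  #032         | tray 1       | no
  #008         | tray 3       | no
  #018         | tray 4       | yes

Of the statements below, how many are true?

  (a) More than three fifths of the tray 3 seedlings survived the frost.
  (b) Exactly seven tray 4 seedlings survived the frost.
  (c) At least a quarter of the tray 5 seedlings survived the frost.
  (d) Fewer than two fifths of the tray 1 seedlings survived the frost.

(a) tray 3: |A| = 8, |A ∩ B| = 4; needs |A ∩ B| / |A| > 3/5 — false.
(b) tray 4: |A| = 8, |A ∩ B| = 6; needs |A ∩ B| = 7 — false.
(c) tray 5: |A| = 7, |A ∩ B| = 1; needs |A ∩ B| / |A| ≥ 1/4 — false.
(d) tray 1: |A| = 9, |A ∩ B| = 4; needs |A ∩ B| / |A| < 2/5 — false.

0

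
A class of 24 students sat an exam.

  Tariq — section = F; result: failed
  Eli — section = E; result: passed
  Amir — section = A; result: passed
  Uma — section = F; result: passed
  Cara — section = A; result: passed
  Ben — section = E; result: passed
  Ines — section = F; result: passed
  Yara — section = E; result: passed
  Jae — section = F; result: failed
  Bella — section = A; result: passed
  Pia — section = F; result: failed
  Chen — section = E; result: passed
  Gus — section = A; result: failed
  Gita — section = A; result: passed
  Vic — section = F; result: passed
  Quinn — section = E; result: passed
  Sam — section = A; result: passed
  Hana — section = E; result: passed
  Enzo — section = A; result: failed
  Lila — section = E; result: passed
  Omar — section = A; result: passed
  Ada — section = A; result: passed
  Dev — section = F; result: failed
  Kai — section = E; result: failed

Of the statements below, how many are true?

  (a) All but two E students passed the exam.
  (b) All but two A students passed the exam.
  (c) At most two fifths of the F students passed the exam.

1

(a) E: |A| = 8, |A ∩ B| = 7; needs |A ∖ B| = 2 — false.
(b) A: |A| = 9, |A ∩ B| = 7; needs |A ∖ B| = 2 — true.
(c) F: |A| = 7, |A ∩ B| = 3; needs |A ∩ B| / |A| ≤ 2/5 — false.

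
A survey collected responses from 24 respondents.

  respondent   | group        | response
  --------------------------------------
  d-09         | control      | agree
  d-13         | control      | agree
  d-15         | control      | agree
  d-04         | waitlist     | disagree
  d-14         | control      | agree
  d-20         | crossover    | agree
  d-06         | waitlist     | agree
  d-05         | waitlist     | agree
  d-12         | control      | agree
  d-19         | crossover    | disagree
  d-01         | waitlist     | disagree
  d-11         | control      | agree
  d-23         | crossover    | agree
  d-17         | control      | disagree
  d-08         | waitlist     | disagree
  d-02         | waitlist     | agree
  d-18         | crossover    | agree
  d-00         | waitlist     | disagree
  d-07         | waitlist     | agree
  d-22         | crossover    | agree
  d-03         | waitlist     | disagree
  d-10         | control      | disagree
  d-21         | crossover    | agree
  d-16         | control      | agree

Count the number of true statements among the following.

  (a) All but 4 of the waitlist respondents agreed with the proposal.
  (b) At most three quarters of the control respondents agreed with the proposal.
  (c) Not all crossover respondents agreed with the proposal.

1

(a) waitlist: |A| = 9, |A ∩ B| = 4; needs |A ∖ B| = 4 — false.
(b) control: |A| = 9, |A ∩ B| = 7; needs |A ∩ B| / |A| ≤ 3/4 — false.
(c) crossover: |A| = 6, |A ∩ B| = 5; needs A ⊄ B (|A ∖ B| ≥ 1) — true.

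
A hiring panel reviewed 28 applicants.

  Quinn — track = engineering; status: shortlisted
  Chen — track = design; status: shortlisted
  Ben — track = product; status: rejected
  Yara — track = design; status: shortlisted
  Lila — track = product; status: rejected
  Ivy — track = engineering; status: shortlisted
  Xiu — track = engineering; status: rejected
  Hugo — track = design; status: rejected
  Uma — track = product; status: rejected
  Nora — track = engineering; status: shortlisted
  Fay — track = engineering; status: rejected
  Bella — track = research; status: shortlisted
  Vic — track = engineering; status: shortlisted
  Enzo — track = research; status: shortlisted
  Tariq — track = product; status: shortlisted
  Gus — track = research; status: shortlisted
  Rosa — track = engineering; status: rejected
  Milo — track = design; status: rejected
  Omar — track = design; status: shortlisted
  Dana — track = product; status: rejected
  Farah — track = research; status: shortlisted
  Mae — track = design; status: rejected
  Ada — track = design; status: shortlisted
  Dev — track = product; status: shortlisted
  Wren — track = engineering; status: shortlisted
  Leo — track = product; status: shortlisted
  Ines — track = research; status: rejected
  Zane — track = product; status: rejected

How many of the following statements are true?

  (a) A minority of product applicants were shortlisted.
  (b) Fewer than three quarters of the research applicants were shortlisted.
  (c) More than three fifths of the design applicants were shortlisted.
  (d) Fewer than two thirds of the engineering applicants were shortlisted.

(a) product: |A| = 8, |A ∩ B| = 3; needs |A ∩ B| < |A ∖ B| — true.
(b) research: |A| = 5, |A ∩ B| = 4; needs |A ∩ B| / |A| < 3/4 — false.
(c) design: |A| = 7, |A ∩ B| = 4; needs |A ∩ B| / |A| > 3/5 — false.
(d) engineering: |A| = 8, |A ∩ B| = 5; needs |A ∩ B| / |A| < 2/3 — true.

2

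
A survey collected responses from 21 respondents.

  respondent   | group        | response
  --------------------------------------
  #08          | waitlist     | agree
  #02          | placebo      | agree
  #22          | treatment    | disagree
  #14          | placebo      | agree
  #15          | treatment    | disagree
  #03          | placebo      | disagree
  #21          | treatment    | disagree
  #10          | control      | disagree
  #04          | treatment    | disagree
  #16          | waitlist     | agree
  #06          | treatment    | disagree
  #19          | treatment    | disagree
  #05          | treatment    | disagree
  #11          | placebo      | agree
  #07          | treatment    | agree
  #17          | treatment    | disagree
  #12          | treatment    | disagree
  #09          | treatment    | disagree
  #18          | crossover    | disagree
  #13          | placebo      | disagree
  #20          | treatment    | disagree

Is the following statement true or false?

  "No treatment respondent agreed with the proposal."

False

The determiner here denotes the relation: A ∩ B = ∅ (|A ∩ B| = 0).
A (the restrictor) = {#22, #15, #21, #04, #06, #19, #05, #07, #17, #12, #09, #20}, |A| = 12.
A ∩ B = {#07}, so |A ∩ B| = 1.
So the statement is false.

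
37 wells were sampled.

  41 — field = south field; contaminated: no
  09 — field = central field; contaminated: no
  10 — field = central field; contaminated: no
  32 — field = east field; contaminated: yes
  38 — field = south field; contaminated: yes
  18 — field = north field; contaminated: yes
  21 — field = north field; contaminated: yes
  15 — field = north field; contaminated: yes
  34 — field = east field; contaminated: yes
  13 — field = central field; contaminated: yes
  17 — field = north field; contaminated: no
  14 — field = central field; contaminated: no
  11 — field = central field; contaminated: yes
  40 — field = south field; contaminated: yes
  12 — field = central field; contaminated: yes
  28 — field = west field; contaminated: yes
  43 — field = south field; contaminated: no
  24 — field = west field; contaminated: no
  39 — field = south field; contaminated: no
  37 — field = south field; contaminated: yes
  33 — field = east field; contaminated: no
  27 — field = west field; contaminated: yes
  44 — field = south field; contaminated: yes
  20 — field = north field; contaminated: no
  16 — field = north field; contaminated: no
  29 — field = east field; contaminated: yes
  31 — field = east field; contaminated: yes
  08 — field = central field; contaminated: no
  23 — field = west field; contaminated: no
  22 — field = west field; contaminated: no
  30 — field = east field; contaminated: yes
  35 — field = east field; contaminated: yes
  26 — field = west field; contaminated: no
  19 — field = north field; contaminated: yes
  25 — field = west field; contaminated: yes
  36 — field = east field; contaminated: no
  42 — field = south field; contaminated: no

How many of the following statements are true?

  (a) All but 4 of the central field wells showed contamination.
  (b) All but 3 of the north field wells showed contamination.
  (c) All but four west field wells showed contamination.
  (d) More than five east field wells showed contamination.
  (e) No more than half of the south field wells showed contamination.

5

(a) central field: |A| = 7, |A ∩ B| = 3; needs |A ∖ B| = 4 — true.
(b) north field: |A| = 7, |A ∩ B| = 4; needs |A ∖ B| = 3 — true.
(c) west field: |A| = 7, |A ∩ B| = 3; needs |A ∖ B| = 4 — true.
(d) east field: |A| = 8, |A ∩ B| = 6; needs |A ∩ B| > 5 — true.
(e) south field: |A| = 8, |A ∩ B| = 4; needs |A ∩ B| ≤ |A ∖ B| — true.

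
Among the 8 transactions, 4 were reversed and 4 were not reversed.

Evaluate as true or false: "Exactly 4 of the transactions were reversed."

Truth condition: |A ∩ B| = 4.
|A| = 8, |A ∩ B| = 4, |A ∖ B| = 4.
|A ∩ B| = 4, so the statement is true.

True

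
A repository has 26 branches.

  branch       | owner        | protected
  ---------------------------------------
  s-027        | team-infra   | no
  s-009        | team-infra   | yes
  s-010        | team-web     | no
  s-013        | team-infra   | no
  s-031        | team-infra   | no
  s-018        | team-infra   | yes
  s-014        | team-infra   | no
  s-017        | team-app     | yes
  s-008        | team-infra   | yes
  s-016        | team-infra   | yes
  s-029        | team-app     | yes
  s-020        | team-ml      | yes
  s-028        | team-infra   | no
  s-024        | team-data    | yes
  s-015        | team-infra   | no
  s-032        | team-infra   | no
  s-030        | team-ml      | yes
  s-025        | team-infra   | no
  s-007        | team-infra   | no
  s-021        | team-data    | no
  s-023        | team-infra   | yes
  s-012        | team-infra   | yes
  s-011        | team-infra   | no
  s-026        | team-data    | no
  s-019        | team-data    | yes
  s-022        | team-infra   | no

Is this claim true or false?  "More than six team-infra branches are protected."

False

Truth condition: |A ∩ B| > 6.
|A| = 17, |A ∩ B| = 6, |A ∖ B| = 11.
|A ∩ B| = 6, so the statement is false.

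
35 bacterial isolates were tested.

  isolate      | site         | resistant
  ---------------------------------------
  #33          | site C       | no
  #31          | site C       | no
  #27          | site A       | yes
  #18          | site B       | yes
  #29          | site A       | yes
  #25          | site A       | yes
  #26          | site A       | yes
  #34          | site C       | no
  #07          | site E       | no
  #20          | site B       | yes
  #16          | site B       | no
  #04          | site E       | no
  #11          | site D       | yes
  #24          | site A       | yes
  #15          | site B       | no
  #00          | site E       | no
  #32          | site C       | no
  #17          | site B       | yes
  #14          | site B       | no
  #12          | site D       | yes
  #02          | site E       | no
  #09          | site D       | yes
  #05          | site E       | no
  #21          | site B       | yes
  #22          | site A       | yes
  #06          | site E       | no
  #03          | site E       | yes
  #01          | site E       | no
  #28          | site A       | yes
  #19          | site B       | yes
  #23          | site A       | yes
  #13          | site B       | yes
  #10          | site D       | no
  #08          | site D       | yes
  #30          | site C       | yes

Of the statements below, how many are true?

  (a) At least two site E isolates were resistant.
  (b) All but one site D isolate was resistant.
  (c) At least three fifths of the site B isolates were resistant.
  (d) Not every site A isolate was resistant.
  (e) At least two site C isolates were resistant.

(a) site E: |A| = 8, |A ∩ B| = 1; needs |A ∩ B| ≥ 2 — false.
(b) site D: |A| = 5, |A ∩ B| = 4; needs |A ∖ B| = 1 — true.
(c) site B: |A| = 9, |A ∩ B| = 6; needs |A ∩ B| / |A| ≥ 3/5 — true.
(d) site A: |A| = 8, |A ∩ B| = 8; needs A ⊄ B (|A ∖ B| ≥ 1) — false.
(e) site C: |A| = 5, |A ∩ B| = 1; needs |A ∩ B| ≥ 2 — false.

2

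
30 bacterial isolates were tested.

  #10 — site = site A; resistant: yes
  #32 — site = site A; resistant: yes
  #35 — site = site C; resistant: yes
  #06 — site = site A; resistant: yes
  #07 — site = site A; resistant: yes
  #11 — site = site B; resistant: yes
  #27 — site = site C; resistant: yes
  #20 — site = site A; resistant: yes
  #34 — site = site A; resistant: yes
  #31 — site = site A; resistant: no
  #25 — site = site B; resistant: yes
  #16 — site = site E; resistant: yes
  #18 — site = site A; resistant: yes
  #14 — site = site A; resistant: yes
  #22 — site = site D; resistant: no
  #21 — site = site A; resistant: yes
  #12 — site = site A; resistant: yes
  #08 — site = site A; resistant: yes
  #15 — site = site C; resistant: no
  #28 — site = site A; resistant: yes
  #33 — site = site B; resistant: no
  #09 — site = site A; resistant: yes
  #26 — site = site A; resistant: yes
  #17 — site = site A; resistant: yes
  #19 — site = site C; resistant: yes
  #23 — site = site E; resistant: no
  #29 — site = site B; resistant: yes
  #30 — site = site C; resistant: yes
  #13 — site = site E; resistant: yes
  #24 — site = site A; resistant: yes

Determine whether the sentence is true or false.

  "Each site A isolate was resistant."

False

Truth condition: A ⊆ B, i.e. every element of A is in B (|A ∖ B| = 0).
|A| = 17, |A ∩ B| = 16, |A ∖ B| = 1.
So the statement is false.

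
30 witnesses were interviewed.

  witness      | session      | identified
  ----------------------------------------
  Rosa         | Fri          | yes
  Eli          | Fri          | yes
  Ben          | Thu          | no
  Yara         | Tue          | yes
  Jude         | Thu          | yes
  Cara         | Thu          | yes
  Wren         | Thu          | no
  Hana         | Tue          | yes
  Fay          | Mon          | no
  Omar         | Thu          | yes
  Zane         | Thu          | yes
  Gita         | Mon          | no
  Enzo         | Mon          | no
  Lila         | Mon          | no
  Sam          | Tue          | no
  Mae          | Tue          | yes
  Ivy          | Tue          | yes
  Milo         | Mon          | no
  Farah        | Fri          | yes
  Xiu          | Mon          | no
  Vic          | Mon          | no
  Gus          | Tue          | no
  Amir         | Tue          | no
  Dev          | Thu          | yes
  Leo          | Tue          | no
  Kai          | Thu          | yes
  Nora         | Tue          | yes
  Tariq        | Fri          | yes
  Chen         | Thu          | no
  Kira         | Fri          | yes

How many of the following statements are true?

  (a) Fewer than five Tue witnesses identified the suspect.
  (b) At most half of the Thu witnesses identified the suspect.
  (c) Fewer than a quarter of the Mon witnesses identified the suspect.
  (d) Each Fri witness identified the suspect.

(a) Tue: |A| = 9, |A ∩ B| = 5; needs |A ∩ B| < 5 — false.
(b) Thu: |A| = 9, |A ∩ B| = 6; needs |A ∩ B| ≤ |A ∖ B| — false.
(c) Mon: |A| = 7, |A ∩ B| = 0; needs |A ∩ B| / |A| < 1/4 — true.
(d) Fri: |A| = 5, |A ∩ B| = 5; needs A ⊆ B, i.e. every element of A is in B (|A ∖ B| = 0) — true.

2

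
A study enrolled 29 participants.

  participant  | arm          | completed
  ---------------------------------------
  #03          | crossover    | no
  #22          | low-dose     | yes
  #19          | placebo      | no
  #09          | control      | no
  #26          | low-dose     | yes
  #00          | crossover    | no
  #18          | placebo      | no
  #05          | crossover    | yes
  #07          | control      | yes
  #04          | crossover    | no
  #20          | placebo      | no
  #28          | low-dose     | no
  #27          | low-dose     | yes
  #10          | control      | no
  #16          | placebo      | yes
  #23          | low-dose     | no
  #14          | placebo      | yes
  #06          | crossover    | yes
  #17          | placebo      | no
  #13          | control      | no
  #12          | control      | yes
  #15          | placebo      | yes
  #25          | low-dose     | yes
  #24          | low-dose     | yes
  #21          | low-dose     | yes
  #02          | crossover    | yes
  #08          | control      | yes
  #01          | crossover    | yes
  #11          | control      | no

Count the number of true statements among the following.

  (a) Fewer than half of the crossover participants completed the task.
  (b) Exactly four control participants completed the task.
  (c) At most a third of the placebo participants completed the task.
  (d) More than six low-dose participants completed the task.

(a) crossover: |A| = 7, |A ∩ B| = 4; needs |A ∩ B| < |A ∖ B| — false.
(b) control: |A| = 7, |A ∩ B| = 3; needs |A ∩ B| = 4 — false.
(c) placebo: |A| = 7, |A ∩ B| = 3; needs |A ∩ B| / |A| ≤ 1/3 — false.
(d) low-dose: |A| = 8, |A ∩ B| = 6; needs |A ∩ B| > 6 — false.

0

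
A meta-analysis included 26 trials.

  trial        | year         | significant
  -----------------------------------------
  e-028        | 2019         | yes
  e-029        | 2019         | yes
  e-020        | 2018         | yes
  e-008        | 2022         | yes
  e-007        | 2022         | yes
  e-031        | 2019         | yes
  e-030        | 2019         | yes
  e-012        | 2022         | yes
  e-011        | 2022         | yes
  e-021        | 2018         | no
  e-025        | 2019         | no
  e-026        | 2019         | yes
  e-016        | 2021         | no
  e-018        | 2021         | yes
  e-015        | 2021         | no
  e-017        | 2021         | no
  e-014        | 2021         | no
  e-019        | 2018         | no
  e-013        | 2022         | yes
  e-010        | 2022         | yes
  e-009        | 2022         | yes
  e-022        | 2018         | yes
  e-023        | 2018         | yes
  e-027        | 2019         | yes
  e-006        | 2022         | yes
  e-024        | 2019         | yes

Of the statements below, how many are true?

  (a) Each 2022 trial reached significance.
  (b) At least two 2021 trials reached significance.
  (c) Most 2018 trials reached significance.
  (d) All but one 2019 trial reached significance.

3

(a) 2022: |A| = 8, |A ∩ B| = 8; needs A ⊆ B, i.e. every element of A is in B (|A ∖ B| = 0) — true.
(b) 2021: |A| = 5, |A ∩ B| = 1; needs |A ∩ B| ≥ 2 — false.
(c) 2018: |A| = 5, |A ∩ B| = 3; needs |A ∩ B| > |A ∖ B| — true.
(d) 2019: |A| = 8, |A ∩ B| = 7; needs |A ∖ B| = 1 — true.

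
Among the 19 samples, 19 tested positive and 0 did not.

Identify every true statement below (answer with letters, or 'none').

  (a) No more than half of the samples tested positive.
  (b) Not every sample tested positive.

none

|A| = 19, |A ∩ B| = 19, |A ∖ B| = 0.
(a) |A ∩ B| ≤ |A ∖ B|: fails.
(b) A ⊄ B (|A ∖ B| ≥ 1): fails.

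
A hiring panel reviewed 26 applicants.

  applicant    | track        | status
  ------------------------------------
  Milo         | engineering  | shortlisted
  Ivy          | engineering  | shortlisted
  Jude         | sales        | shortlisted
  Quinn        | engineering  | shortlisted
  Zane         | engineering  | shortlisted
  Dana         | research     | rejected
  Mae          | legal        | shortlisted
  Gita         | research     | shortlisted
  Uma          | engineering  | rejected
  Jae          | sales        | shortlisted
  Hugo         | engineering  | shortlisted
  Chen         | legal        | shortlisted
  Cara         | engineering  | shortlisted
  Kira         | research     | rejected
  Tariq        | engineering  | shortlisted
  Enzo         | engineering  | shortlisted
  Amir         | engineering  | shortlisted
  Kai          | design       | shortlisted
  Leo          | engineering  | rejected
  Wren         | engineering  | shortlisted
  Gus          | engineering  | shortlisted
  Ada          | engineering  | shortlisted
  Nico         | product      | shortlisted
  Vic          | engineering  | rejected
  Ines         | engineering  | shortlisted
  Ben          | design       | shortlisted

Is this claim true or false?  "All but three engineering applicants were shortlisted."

True

The determiner here denotes the relation: |A ∖ B| = 3.
|A| = 16, |A ∩ B| = 13, |A ∖ B| = 3.
|A ∖ B| = 3, so the statement is true.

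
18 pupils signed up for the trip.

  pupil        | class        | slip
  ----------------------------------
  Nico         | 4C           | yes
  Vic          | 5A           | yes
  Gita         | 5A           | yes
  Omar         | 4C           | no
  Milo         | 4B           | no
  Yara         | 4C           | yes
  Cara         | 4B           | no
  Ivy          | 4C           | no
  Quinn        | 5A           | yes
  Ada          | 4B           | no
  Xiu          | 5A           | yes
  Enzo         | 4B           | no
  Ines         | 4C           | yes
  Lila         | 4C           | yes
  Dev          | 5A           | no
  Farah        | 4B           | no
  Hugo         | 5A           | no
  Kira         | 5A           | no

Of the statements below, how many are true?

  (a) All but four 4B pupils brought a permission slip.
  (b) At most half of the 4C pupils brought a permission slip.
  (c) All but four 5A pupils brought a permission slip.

(a) 4B: |A| = 5, |A ∩ B| = 0; needs |A ∖ B| = 4 — false.
(b) 4C: |A| = 6, |A ∩ B| = 4; needs |A ∩ B| ≤ |A ∖ B| — false.
(c) 5A: |A| = 7, |A ∩ B| = 4; needs |A ∖ B| = 4 — false.

0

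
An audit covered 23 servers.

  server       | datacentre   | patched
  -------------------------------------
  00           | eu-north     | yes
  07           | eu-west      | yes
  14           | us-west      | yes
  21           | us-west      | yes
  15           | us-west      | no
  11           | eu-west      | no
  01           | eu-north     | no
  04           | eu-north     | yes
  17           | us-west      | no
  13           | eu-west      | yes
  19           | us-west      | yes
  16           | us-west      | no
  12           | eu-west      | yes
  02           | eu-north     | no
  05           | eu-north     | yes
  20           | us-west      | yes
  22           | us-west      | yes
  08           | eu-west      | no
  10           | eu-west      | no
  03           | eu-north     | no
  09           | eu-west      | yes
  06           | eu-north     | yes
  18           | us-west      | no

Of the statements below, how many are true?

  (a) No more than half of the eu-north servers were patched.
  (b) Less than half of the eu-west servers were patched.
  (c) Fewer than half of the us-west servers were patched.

0

(a) eu-north: |A| = 7, |A ∩ B| = 4; needs |A ∩ B| ≤ |A ∖ B| — false.
(b) eu-west: |A| = 7, |A ∩ B| = 4; needs |A ∩ B| < |A ∖ B| — false.
(c) us-west: |A| = 9, |A ∩ B| = 5; needs |A ∩ B| < |A ∖ B| — false.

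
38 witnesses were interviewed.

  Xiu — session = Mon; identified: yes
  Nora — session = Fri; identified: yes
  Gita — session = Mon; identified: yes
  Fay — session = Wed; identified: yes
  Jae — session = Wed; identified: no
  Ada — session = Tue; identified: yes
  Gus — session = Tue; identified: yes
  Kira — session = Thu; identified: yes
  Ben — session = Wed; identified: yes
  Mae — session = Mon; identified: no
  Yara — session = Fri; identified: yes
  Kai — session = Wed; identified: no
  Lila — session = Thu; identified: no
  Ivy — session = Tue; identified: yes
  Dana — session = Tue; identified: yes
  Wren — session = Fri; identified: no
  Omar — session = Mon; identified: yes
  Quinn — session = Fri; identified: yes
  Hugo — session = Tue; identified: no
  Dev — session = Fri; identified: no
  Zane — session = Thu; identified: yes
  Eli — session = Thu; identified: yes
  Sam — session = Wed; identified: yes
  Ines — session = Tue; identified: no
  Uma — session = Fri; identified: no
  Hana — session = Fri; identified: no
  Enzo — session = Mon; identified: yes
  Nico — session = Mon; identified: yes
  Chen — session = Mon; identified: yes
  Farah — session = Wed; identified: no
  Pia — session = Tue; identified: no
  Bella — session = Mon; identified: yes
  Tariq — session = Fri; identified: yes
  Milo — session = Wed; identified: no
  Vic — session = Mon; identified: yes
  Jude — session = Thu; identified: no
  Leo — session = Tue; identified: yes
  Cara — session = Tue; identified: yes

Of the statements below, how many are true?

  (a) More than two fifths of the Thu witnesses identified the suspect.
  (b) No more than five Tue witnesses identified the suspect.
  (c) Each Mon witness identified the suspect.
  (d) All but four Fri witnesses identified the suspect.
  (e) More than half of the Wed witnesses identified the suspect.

(a) Thu: |A| = 5, |A ∩ B| = 3; needs |A ∩ B| / |A| > 2/5 — true.
(b) Tue: |A| = 9, |A ∩ B| = 6; needs |A ∩ B| ≤ 5 — false.
(c) Mon: |A| = 9, |A ∩ B| = 8; needs A ⊆ B, i.e. every element of A is in B (|A ∖ B| = 0) — false.
(d) Fri: |A| = 8, |A ∩ B| = 4; needs |A ∖ B| = 4 — true.
(e) Wed: |A| = 7, |A ∩ B| = 3; needs |A ∩ B| > |A ∖ B| — false.

2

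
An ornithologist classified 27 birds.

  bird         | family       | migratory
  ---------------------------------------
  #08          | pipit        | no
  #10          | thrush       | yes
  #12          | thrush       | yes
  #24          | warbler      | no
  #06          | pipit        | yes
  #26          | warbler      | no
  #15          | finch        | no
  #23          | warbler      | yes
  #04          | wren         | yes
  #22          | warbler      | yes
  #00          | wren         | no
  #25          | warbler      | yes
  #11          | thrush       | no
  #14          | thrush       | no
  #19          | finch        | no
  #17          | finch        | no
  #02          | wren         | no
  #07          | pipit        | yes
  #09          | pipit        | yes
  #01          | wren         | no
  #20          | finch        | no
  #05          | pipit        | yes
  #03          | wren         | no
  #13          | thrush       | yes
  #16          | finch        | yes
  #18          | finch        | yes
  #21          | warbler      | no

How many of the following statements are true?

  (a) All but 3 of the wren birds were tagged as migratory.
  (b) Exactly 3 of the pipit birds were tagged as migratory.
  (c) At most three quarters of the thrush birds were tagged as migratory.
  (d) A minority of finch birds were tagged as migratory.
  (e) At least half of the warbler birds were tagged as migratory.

3

(a) wren: |A| = 5, |A ∩ B| = 1; needs |A ∖ B| = 3 — false.
(b) pipit: |A| = 5, |A ∩ B| = 4; needs |A ∩ B| = 3 — false.
(c) thrush: |A| = 5, |A ∩ B| = 3; needs |A ∩ B| / |A| ≤ 3/4 — true.
(d) finch: |A| = 6, |A ∩ B| = 2; needs |A ∩ B| < |A ∖ B| — true.
(e) warbler: |A| = 6, |A ∩ B| = 3; needs |A ∩ B| ≥ |A ∖ B| — true.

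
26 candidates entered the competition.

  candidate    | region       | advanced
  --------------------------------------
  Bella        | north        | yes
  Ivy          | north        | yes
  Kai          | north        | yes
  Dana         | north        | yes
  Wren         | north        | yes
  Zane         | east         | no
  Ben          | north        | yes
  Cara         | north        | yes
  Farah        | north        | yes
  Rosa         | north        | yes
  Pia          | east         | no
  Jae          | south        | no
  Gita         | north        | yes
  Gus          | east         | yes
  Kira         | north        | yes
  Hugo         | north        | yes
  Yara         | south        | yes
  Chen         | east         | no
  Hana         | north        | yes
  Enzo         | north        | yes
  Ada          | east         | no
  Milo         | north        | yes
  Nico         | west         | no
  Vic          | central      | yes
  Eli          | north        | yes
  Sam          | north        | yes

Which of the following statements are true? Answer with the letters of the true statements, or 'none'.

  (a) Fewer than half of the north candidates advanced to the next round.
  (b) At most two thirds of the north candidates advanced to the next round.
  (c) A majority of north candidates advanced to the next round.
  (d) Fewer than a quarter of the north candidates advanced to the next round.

|A| = 17, |A ∩ B| = 17, |A ∖ B| = 0.
(a) |A ∩ B| < |A ∖ B|: fails.
(b) |A ∩ B| / |A| ≤ 2/3: fails.
(c) |A ∩ B| > |A ∖ B|: holds.
(d) |A ∩ B| / |A| < 1/4: fails.

(c)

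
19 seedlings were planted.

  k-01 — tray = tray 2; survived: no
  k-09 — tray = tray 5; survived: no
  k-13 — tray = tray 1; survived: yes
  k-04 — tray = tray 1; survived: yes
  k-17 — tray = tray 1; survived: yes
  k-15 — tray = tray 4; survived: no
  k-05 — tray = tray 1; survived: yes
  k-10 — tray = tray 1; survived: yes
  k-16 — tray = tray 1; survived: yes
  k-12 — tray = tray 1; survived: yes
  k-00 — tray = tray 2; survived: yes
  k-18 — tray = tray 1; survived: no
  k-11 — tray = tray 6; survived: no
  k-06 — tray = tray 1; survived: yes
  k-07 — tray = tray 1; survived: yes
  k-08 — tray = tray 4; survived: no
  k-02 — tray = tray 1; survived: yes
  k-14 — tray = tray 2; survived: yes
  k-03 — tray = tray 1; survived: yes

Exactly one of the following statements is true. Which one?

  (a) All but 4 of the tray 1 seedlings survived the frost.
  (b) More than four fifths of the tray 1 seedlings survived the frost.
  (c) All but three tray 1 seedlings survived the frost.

(b)

|A| = 12, |A ∩ B| = 11, |A ∖ B| = 1.
(a) requires |A ∖ B| = 4: false.
(b) requires |A ∩ B| / |A| > 4/5: true.
(c) requires |A ∖ B| = 3: false.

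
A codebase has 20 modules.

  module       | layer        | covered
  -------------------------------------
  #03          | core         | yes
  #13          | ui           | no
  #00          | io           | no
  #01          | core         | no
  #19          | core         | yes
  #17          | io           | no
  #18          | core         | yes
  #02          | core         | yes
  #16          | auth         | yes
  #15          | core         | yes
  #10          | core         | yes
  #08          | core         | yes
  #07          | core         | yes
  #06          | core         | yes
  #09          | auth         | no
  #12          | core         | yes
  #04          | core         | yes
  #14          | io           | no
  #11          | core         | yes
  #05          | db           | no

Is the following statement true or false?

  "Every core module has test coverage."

False

'Every core module has test coverage' holds iff A ⊆ B, i.e. every element of A is in B (|A ∖ B| = 0).
A (the restrictor) = {#03, #01, #19, #18, #02, #15, #10, #08, #07, #06, #12, #04, #11}, |A| = 13.
A ∖ B = {#01}, so |A ∖ B| = 1.
So the statement is false.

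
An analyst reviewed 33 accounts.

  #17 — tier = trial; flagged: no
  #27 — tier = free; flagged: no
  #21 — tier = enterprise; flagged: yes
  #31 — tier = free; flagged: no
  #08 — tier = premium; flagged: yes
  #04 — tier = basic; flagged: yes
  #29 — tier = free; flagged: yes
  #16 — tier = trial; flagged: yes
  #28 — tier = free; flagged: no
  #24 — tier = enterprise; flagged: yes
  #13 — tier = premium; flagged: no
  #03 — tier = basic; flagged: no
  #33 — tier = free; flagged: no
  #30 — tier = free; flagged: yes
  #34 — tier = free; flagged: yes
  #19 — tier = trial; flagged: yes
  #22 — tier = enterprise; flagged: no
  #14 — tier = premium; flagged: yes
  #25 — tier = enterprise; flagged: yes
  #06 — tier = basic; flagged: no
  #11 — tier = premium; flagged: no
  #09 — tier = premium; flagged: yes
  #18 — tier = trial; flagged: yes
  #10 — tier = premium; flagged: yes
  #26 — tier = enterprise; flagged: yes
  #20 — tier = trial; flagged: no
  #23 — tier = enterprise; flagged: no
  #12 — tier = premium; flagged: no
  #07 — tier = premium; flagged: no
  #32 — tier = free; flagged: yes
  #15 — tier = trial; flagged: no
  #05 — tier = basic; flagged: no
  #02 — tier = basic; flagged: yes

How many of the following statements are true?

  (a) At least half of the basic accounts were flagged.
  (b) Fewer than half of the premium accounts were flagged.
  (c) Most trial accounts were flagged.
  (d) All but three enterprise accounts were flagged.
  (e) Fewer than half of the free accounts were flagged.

(a) basic: |A| = 5, |A ∩ B| = 2; needs |A ∩ B| ≥ |A ∖ B| — false.
(b) premium: |A| = 8, |A ∩ B| = 4; needs |A ∩ B| < |A ∖ B| — false.
(c) trial: |A| = 6, |A ∩ B| = 3; needs |A ∩ B| > |A ∖ B| — false.
(d) enterprise: |A| = 6, |A ∩ B| = 4; needs |A ∖ B| = 3 — false.
(e) free: |A| = 8, |A ∩ B| = 4; needs |A ∩ B| < |A ∖ B| — false.

0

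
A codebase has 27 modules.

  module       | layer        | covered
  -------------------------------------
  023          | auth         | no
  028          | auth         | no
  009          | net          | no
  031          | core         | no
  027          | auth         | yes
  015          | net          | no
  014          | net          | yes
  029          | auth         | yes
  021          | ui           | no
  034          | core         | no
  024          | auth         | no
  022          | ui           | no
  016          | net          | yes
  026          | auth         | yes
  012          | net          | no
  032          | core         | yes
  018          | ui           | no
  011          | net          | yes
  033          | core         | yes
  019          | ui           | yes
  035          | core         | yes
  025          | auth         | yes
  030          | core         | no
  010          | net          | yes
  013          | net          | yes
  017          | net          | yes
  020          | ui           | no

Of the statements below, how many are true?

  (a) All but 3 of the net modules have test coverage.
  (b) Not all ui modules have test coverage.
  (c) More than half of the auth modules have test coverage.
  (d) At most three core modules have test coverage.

(a) net: |A| = 9, |A ∩ B| = 6; needs |A ∖ B| = 3 — true.
(b) ui: |A| = 5, |A ∩ B| = 1; needs A ⊄ B (|A ∖ B| ≥ 1) — true.
(c) auth: |A| = 7, |A ∩ B| = 4; needs |A ∩ B| > |A ∖ B| — true.
(d) core: |A| = 6, |A ∩ B| = 3; needs |A ∩ B| ≤ 3 — true.

4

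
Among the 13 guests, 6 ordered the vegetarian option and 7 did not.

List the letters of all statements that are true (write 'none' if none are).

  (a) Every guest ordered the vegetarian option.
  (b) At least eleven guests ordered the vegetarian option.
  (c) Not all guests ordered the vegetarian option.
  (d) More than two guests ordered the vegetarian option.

|A| = 13, |A ∩ B| = 6, |A ∖ B| = 7.
(a) A ⊆ B, i.e. every element of A is in B (|A ∖ B| = 0): fails.
(b) |A ∩ B| ≥ 11: fails.
(c) A ⊄ B (|A ∖ B| ≥ 1): holds.
(d) |A ∩ B| > 2: holds.

(c), (d)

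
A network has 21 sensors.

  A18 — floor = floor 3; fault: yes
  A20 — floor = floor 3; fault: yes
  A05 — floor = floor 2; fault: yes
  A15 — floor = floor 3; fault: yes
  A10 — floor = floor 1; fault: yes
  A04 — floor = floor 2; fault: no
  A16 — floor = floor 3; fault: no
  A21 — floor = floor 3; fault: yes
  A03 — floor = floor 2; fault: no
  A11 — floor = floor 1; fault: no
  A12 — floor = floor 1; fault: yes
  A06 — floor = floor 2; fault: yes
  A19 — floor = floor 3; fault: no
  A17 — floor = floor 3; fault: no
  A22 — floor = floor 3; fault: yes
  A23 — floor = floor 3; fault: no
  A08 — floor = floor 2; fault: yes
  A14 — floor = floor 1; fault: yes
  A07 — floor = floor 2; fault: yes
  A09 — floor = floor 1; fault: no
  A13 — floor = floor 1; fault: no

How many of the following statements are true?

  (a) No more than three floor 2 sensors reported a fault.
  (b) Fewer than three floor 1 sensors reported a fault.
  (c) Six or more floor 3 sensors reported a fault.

0

(a) floor 2: |A| = 6, |A ∩ B| = 4; needs |A ∩ B| ≤ 3 — false.
(b) floor 1: |A| = 6, |A ∩ B| = 3; needs |A ∩ B| < 3 — false.
(c) floor 3: |A| = 9, |A ∩ B| = 5; needs |A ∩ B| ≥ 6 — false.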